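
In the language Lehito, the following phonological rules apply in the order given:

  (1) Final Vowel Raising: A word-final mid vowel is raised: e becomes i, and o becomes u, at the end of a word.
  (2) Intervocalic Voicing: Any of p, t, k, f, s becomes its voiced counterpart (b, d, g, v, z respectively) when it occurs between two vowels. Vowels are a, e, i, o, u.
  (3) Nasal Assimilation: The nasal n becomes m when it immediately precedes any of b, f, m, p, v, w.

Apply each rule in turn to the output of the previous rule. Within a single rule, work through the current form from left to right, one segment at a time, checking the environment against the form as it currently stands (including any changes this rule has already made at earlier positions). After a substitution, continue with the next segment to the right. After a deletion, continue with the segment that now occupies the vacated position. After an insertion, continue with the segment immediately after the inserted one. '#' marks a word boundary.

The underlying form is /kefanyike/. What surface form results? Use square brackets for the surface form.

(1) Final Vowel Raising: [kefanyike] → [kefanyiki]
(2) Intervocalic Voicing: [kefanyiki] → [kevanyigi]
(3) Nasal Assimilation: no change — [kevanyigi]

[kevanyigi]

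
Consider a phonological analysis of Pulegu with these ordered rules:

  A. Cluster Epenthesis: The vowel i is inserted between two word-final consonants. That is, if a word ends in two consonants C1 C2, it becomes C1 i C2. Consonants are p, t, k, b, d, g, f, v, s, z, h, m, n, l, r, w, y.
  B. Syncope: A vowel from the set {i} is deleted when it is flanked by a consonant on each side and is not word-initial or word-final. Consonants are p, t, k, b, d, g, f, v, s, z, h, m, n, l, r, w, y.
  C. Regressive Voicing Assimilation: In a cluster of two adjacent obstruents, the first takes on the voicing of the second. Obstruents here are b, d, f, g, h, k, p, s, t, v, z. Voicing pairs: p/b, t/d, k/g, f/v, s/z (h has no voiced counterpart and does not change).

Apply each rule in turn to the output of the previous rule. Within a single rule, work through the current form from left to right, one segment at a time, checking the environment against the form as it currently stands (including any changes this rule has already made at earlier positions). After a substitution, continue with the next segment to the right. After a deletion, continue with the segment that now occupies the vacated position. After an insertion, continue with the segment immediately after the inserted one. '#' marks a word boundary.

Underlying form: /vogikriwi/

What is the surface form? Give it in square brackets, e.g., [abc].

[vokkrwi]

A Cluster Epenthesis: no change — [vogikriwi]
B Syncope: [vogikriwi] → [vogkrwi]
C Regressive Voicing Assimilation: [vogkrwi] → [vokkrwi]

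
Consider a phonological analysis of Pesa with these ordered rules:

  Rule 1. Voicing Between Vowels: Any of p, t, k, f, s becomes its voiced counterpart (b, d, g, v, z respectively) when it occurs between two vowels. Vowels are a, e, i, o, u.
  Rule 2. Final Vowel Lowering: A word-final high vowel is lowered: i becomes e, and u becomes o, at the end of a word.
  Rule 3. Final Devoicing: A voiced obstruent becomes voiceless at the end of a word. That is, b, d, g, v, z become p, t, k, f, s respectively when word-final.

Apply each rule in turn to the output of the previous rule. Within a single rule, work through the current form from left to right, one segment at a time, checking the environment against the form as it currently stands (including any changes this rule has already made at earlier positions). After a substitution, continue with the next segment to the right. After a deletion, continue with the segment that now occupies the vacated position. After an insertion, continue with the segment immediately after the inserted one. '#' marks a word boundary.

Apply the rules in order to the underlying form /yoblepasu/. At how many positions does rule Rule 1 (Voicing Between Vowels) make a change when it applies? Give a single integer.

2

Rule 1 Voicing Between Vowels: [yoblepasu] → [yoblebazu]
Rule 2 Final Vowel Lowering: [yoblebazu] → [yoblebazo]
Rule 3 Final Devoicing: no change — [yoblebazo]
Rule Rule 1 changed 2 position(s).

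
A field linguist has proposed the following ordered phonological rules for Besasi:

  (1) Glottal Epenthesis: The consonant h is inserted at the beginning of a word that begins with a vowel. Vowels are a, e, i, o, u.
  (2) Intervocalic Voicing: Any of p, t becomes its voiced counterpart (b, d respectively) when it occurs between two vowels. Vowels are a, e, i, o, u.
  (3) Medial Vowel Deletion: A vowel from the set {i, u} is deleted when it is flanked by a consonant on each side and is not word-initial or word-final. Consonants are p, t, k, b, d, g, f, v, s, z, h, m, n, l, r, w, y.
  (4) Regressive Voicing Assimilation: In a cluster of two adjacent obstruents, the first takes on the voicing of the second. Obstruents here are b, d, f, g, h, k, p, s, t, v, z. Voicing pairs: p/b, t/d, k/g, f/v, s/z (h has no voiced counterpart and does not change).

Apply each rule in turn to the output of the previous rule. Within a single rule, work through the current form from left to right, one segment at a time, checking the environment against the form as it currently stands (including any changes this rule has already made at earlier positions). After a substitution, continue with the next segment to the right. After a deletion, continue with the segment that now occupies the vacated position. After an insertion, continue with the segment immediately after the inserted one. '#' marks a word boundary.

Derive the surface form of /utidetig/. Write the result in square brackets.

[hddedg]

(1) Glottal Epenthesis: [utidetig] → [hutidetig]
(2) Intervocalic Voicing: [hutidetig] → [hudidedig]
(3) Medial Vowel Deletion: [hudidedig] → [hddedg]
(4) Regressive Voicing Assimilation: no change — [hddedg]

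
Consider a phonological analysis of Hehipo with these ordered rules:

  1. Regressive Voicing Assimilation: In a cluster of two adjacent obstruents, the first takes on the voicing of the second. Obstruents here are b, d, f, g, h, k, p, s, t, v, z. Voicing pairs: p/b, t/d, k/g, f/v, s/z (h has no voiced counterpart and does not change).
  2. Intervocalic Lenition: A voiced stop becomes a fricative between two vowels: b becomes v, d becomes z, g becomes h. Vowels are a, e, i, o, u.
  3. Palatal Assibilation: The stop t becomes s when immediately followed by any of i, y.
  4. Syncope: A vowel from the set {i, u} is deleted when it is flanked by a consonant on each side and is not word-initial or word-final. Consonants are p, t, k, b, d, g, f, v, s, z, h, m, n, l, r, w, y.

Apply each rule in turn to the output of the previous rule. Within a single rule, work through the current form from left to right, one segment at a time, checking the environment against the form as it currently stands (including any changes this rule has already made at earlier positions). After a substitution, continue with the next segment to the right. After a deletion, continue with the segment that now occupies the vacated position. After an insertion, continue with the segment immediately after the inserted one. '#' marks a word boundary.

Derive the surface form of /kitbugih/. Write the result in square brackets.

[kdbhh]

1 Regressive Voicing Assimilation: [kitbugih] → [kidbugih]
2 Intervocalic Lenition: [kidbugih] → [kidbuhih]
3 Palatal Assibilation: no change — [kidbuhih]
4 Syncope: [kidbuhih] → [kdbhh]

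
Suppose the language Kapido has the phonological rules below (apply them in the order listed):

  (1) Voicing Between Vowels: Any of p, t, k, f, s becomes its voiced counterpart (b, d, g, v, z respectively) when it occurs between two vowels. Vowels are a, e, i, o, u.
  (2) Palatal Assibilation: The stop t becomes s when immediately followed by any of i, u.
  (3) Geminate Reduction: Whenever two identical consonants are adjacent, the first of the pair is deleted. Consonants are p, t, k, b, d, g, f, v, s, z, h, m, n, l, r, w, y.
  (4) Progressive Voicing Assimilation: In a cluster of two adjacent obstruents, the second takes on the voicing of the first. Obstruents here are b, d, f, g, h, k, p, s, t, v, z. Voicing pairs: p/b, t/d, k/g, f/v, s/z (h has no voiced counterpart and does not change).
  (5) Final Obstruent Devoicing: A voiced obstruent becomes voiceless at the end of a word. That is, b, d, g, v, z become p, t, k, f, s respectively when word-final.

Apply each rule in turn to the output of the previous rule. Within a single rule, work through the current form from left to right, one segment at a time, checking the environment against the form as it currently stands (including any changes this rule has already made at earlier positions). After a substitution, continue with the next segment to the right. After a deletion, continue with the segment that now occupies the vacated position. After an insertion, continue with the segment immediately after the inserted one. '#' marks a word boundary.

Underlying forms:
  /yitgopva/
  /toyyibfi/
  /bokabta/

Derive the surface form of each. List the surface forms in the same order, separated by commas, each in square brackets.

[yitkopfa], [toyibvi], [bogabda]

/yitgopva/:
  (1) Voicing Between Vowels: no change — [yitgopva]
  (2) Palatal Assibilation: no change — [yitgopva]
  (3) Geminate Reduction: no change — [yitgopva]
  (4) Progressive Voicing Assimilation: [yitgopva] → [yitkopfa]
  (5) Final Obstruent Devoicing: no change — [yitkopfa]
/toyyibfi/:
  (1) Voicing Between Vowels: no change — [toyyibfi]
  (2) Palatal Assibilation: no change — [toyyibfi]
  (3) Geminate Reduction: [toyyibfi] → [toyibfi]
  (4) Progressive Voicing Assimilation: [toyibfi] → [toyibvi]
  (5) Final Obstruent Devoicing: no change — [toyibvi]
/bokabta/:
  (1) Voicing Between Vowels: [bokabta] → [bogabta]
  (2) Palatal Assibilation: no change — [bogabta]
  (3) Geminate Reduction: no change — [bogabta]
  (4) Progressive Voicing Assimilation: [bogabta] → [bogabda]
  (5) Final Obstruent Devoicing: no change — [bogabda]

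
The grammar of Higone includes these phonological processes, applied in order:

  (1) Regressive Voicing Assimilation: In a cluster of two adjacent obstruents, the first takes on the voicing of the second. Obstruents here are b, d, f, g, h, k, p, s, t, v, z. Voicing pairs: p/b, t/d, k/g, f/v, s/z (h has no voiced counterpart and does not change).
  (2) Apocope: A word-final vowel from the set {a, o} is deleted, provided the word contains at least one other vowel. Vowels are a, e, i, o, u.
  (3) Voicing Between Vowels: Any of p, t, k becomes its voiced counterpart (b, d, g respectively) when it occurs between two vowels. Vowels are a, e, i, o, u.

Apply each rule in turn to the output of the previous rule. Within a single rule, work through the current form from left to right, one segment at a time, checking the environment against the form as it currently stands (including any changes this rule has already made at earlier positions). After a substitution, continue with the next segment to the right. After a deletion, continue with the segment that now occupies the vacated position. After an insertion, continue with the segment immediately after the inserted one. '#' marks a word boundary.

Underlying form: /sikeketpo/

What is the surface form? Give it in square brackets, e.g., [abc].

(1) Regressive Voicing Assimilation: no change — [sikeketpo]
(2) Apocope: [sikeketpo] → [sikeketp]
(3) Voicing Between Vowels: [sikeketp] → [sigegetp]

[sigegetp]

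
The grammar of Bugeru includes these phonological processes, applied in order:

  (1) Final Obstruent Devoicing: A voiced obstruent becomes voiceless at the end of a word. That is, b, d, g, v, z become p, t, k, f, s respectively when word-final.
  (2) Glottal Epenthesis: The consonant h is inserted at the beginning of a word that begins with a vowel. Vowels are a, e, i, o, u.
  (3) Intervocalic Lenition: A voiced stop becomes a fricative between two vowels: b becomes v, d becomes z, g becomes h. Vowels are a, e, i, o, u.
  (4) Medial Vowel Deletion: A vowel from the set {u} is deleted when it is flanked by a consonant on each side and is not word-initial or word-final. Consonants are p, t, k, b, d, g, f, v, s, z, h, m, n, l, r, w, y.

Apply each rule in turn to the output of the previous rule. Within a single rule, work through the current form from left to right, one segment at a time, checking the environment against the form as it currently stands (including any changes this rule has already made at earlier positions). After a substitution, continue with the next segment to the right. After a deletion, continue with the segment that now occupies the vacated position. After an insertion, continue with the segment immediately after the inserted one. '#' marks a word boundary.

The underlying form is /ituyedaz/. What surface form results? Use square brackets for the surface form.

[hityezas]

(1) Final Obstruent Devoicing: [ituyedaz] → [ituyedas]
(2) Glottal Epenthesis: [ituyedas] → [hituyedas]
(3) Intervocalic Lenition: [hituyedas] → [hituyezas]
(4) Medial Vowel Deletion: [hituyezas] → [hityezas]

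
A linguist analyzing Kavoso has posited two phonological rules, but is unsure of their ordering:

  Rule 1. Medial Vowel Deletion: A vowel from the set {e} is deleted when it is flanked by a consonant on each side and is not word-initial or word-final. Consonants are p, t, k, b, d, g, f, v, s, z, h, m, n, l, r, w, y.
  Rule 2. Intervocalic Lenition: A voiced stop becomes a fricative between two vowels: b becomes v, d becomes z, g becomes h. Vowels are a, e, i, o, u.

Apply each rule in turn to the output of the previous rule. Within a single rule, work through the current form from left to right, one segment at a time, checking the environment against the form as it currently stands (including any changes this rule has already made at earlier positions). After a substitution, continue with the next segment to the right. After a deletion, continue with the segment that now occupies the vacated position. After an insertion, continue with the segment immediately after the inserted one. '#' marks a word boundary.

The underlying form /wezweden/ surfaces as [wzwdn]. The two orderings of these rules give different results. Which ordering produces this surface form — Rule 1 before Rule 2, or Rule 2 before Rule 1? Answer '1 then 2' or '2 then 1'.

1 then 2

Order 1 then 2:
  1 Medial Vowel Deletion: [wezweden] → [wzwdn]
  2 Intervocalic Lenition: no change — [wzwdn]
  result: [wzwdn]
Order 2 then 1:
  2 Intervocalic Lenition: [wezweden] → [wezwezen]
  1 Medial Vowel Deletion: [wezwezen] → [wzwzn]
  result: [wzwzn]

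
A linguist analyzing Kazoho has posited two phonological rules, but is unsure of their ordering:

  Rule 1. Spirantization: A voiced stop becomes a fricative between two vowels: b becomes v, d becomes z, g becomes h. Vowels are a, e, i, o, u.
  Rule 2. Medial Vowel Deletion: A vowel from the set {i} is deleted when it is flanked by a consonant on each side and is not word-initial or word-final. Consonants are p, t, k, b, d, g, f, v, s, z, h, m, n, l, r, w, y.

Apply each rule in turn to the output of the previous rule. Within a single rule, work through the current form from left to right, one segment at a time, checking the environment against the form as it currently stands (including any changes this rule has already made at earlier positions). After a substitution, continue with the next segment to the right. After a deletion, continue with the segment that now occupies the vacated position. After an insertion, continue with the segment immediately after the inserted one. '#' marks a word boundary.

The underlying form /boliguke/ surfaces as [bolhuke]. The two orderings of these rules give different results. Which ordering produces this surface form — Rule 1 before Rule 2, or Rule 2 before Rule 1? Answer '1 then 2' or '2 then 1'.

1 then 2

Order 1 then 2:
  1 Spirantization: [boliguke] → [bolihuke]
  2 Medial Vowel Deletion: [bolihuke] → [bolhuke]
  result: [bolhuke]
Order 2 then 1:
  2 Medial Vowel Deletion: [boliguke] → [bolguke]
  1 Spirantization: no change — [bolguke]
  result: [bolguke]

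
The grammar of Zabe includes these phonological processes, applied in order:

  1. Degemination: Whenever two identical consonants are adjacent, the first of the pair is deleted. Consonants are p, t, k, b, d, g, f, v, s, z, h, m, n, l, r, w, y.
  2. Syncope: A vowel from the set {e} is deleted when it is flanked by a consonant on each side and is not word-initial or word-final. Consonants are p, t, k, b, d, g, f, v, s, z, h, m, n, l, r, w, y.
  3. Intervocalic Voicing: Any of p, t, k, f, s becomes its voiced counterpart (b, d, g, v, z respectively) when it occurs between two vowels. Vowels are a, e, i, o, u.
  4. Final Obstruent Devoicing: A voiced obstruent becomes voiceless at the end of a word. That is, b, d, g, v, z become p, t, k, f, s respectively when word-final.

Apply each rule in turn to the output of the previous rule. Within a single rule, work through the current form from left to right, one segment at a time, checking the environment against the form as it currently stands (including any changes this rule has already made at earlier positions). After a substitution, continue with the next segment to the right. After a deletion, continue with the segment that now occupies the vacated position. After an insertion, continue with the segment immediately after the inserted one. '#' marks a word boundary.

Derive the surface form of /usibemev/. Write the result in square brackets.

1 Degemination: no change — [usibemev]
2 Syncope: [usibemev] → [usibmv]
3 Intervocalic Voicing: [usibmv] → [uzibmv]
4 Final Obstruent Devoicing: [uzibmv] → [uzibmf]

[uzibmf]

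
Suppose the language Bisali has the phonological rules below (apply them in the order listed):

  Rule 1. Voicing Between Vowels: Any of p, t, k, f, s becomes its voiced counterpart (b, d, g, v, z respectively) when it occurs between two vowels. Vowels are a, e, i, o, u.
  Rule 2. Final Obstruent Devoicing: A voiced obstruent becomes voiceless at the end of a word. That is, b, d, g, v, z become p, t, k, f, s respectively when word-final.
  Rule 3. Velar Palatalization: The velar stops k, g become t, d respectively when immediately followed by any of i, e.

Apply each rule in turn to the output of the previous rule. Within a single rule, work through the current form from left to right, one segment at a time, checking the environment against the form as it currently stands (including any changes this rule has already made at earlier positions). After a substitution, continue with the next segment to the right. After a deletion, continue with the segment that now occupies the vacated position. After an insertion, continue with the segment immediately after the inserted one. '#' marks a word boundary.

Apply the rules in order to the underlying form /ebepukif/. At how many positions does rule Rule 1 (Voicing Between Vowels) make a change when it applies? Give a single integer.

Rule 1 Voicing Between Vowels: [ebepukif] → [ebebugif]
Rule 2 Final Obstruent Devoicing: no change — [ebebugif]
Rule 3 Velar Palatalization: [ebebugif] → [ebebudif]
Rule Rule 1 changed 2 position(s).

2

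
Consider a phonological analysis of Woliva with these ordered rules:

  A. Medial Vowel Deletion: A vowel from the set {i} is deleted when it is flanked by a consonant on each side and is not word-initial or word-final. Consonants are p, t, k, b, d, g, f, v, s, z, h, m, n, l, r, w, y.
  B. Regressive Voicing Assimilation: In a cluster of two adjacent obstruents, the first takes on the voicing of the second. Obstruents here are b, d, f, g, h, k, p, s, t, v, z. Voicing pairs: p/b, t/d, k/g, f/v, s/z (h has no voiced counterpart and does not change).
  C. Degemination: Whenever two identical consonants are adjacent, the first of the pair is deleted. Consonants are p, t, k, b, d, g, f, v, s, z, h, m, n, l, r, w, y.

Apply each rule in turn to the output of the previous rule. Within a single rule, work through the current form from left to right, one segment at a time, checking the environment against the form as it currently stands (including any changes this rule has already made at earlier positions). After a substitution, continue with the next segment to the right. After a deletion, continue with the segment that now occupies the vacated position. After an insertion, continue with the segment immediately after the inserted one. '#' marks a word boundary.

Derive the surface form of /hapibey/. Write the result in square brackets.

[habey]

A Medial Vowel Deletion: [hapibey] → [hapbey]
B Regressive Voicing Assimilation: [hapbey] → [habbey]
C Degemination: [habbey] → [habey]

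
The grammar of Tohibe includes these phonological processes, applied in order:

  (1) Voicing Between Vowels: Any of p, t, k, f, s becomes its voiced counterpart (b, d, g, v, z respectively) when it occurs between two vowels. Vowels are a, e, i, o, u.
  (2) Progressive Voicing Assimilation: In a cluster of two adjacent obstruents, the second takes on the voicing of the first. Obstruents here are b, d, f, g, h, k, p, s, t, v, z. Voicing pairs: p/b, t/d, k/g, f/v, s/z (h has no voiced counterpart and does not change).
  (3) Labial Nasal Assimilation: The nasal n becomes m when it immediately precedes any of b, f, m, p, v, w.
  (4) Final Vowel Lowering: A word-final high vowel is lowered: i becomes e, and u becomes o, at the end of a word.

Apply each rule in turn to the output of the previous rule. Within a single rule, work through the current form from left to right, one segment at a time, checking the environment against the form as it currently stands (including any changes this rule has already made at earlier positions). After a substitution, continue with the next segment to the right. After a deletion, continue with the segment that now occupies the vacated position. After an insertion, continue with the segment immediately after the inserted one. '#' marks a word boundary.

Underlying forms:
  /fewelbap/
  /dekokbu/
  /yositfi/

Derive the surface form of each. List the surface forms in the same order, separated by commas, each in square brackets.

/fewelbap/:
  (1) Voicing Between Vowels: no change — [fewelbap]
  (2) Progressive Voicing Assimilation: no change — [fewelbap]
  (3) Labial Nasal Assimilation: no change — [fewelbap]
  (4) Final Vowel Lowering: no change — [fewelbap]
/dekokbu/:
  (1) Voicing Between Vowels: [dekokbu] → [degokbu]
  (2) Progressive Voicing Assimilation: [degokbu] → [degokpu]
  (3) Labial Nasal Assimilation: no change — [degokpu]
  (4) Final Vowel Lowering: [degokpu] → [degokpo]
/yositfi/:
  (1) Voicing Between Vowels: [yositfi] → [yozitfi]
  (2) Progressive Voicing Assimilation: no change — [yozitfi]
  (3) Labial Nasal Assimilation: no change — [yozitfi]
  (4) Final Vowel Lowering: [yozitfi] → [yozitfe]

[fewelbap], [degokpo], [yozitfe]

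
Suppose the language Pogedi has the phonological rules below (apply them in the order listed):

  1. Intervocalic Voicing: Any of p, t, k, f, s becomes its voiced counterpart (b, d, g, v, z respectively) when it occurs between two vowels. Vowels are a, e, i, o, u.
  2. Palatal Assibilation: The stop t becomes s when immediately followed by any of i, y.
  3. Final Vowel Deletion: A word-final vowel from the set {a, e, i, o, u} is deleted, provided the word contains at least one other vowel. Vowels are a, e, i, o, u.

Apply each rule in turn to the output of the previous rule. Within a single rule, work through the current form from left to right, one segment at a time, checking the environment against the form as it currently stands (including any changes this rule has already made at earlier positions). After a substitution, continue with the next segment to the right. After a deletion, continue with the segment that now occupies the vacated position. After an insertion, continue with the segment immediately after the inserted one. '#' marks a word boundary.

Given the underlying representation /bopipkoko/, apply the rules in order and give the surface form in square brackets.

1 Intervocalic Voicing: [bopipkoko] → [bobipkogo]
2 Palatal Assibilation: no change — [bobipkogo]
3 Final Vowel Deletion: [bobipkogo] → [bobipkog]

[bobipkog]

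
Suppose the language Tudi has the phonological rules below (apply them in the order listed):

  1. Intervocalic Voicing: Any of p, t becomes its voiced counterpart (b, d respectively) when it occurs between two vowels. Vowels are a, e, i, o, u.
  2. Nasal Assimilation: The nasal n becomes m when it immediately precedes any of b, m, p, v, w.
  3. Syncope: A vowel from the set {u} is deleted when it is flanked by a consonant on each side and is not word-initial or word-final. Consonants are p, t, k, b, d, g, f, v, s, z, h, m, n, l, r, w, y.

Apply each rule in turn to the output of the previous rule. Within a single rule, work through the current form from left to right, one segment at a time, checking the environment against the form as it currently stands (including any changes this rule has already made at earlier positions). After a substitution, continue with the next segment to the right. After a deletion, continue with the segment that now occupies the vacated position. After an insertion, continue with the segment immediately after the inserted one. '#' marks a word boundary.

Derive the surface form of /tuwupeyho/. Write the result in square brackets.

1 Intervocalic Voicing: [tuwupeyho] → [tuwubeyho]
2 Nasal Assimilation: no change — [tuwubeyho]
3 Syncope: [tuwubeyho] → [twbeyho]

[twbeyho]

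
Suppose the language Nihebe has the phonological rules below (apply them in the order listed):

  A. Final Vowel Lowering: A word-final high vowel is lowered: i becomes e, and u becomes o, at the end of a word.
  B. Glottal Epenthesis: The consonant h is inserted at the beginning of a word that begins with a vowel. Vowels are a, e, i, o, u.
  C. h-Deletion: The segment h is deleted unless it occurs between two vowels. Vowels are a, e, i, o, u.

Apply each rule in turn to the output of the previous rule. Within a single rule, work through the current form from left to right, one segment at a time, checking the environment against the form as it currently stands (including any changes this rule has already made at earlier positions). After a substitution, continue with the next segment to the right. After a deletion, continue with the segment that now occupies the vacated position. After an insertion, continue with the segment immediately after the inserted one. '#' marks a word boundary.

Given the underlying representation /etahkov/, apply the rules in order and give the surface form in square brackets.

A Final Vowel Lowering: no change — [etahkov]
B Glottal Epenthesis: [etahkov] → [hetahkov]
C h-Deletion: [hetahkov] → [etakov]

[etakov]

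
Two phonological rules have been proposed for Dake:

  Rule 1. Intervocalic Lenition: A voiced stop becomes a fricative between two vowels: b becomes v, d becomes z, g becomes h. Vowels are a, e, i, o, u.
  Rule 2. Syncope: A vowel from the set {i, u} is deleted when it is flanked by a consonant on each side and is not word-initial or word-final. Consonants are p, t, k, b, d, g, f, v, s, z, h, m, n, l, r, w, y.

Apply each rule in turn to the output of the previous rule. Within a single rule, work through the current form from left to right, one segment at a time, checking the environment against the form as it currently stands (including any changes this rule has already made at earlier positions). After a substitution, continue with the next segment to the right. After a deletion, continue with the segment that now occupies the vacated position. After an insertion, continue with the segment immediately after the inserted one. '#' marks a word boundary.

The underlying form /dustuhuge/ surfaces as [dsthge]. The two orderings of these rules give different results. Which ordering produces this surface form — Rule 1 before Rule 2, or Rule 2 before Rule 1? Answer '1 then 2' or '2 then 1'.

Order 1 then 2:
  1 Intervocalic Lenition: [dustuhuge] → [dustuhuhe]
  2 Syncope: [dustuhuhe] → [dsthhe]
  result: [dsthhe]
Order 2 then 1:
  2 Syncope: [dustuhuge] → [dsthge]
  1 Intervocalic Lenition: no change — [dsthge]
  result: [dsthge]

2 then 1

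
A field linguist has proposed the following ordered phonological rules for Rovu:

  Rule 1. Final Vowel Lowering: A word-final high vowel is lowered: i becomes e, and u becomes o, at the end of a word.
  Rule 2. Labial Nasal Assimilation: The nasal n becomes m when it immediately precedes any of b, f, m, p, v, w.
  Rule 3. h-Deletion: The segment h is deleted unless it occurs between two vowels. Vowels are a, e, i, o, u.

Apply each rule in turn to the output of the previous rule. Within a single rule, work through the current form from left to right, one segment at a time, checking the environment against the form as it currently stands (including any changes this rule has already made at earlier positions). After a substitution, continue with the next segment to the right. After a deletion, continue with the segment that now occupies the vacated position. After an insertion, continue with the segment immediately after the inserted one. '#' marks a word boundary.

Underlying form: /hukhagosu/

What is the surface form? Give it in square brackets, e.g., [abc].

[ukagoso]

Rule 1 Final Vowel Lowering: [hukhagosu] → [hukhagoso]
Rule 2 Labial Nasal Assimilation: no change — [hukhagoso]
Rule 3 h-Deletion: [hukhagoso] → [ukagoso]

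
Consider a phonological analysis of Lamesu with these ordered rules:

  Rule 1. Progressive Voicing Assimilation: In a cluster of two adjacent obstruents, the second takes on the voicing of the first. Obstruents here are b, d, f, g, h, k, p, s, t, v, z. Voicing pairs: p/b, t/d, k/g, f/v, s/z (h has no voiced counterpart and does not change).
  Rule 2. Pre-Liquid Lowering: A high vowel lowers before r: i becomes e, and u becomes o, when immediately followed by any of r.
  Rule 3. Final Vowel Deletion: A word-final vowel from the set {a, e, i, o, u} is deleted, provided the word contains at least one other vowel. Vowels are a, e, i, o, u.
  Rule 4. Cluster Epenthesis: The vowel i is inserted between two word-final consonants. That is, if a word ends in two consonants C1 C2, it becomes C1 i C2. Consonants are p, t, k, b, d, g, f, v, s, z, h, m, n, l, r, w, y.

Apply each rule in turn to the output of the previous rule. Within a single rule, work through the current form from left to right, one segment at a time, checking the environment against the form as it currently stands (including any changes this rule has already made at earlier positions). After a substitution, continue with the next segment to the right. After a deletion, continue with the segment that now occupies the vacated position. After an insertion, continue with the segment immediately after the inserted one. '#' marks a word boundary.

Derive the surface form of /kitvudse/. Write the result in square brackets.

Rule 1 Progressive Voicing Assimilation: [kitvudse] → [kitfudze]
Rule 2 Pre-Liquid Lowering: no change — [kitfudze]
Rule 3 Final Vowel Deletion: [kitfudze] → [kitfudz]
Rule 4 Cluster Epenthesis: [kitfudz] → [kitfudiz]

[kitfudiz]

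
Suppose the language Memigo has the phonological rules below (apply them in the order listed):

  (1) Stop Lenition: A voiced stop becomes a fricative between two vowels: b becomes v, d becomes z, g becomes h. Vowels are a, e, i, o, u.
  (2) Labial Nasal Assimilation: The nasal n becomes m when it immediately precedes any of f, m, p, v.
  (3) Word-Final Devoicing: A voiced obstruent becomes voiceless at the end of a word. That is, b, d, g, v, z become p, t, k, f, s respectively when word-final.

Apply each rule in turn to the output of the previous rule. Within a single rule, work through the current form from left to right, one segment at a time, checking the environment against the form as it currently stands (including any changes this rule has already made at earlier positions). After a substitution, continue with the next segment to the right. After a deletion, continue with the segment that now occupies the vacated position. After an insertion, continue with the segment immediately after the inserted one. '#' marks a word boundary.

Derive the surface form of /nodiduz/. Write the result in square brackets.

(1) Stop Lenition: [nodiduz] → [nozizuz]
(2) Labial Nasal Assimilation: no change — [nozizuz]
(3) Word-Final Devoicing: [nozizuz] → [nozizus]

[nozizus]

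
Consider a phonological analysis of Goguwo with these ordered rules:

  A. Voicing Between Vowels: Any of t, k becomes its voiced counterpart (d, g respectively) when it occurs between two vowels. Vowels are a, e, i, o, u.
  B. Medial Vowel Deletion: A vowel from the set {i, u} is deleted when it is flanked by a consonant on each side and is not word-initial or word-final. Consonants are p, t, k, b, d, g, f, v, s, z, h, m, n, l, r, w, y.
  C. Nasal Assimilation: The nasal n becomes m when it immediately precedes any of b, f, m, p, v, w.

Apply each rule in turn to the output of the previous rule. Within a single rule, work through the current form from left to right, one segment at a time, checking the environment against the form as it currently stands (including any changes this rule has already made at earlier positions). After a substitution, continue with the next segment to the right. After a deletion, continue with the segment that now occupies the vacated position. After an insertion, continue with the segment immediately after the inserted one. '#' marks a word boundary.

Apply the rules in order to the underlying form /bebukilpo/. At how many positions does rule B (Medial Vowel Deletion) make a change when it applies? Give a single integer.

2

A Voicing Between Vowels: [bebukilpo] → [bebugilpo]
B Medial Vowel Deletion: [bebugilpo] → [bebglpo]
C Nasal Assimilation: no change — [bebglpo]
Rule B changed 2 position(s).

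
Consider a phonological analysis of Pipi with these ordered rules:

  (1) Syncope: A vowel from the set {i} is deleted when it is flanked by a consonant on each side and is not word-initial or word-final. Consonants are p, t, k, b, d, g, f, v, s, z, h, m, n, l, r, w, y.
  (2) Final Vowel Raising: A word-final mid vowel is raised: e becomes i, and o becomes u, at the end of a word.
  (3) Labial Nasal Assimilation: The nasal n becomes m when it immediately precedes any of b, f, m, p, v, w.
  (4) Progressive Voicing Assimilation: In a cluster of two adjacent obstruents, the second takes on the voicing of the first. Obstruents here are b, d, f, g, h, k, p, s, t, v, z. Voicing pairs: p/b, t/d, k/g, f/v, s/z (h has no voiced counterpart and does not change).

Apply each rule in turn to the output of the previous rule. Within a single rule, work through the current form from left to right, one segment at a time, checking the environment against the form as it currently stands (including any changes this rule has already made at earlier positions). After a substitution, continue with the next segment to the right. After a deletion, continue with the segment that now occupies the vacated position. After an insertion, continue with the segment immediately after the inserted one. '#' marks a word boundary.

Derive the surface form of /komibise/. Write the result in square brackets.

[kombzi]

(1) Syncope: [komibise] → [kombse]
(2) Final Vowel Raising: [kombse] → [kombsi]
(3) Labial Nasal Assimilation: no change — [kombsi]
(4) Progressive Voicing Assimilation: [kombsi] → [kombzi]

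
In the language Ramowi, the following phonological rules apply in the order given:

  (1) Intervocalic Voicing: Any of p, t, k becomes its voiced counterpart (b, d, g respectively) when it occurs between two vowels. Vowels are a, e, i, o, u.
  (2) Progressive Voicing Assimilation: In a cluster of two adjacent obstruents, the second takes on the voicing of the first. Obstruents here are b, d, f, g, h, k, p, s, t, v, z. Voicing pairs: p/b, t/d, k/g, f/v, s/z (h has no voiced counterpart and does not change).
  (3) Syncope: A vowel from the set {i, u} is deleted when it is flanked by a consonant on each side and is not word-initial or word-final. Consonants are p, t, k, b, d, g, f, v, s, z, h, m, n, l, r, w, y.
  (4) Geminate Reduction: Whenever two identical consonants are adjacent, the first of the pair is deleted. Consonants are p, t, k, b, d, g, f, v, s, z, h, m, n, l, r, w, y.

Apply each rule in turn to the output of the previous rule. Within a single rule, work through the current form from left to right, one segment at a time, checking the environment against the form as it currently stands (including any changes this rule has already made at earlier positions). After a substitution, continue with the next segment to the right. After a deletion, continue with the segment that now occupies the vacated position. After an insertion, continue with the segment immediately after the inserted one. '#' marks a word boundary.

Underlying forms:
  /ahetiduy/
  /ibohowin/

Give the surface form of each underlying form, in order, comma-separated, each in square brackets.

/ahetiduy/:
  (1) Intervocalic Voicing: [ahetiduy] → [ahediduy]
  (2) Progressive Voicing Assimilation: no change — [ahediduy]
  (3) Syncope: [ahediduy] → [aheddy]
  (4) Geminate Reduction: [aheddy] → [ahedy]
/ibohowin/:
  (1) Intervocalic Voicing: no change — [ibohowin]
  (2) Progressive Voicing Assimilation: no change — [ibohowin]
  (3) Syncope: [ibohowin] → [ibohown]
  (4) Geminate Reduction: no change — [ibohown]

[ahedy], [ibohown]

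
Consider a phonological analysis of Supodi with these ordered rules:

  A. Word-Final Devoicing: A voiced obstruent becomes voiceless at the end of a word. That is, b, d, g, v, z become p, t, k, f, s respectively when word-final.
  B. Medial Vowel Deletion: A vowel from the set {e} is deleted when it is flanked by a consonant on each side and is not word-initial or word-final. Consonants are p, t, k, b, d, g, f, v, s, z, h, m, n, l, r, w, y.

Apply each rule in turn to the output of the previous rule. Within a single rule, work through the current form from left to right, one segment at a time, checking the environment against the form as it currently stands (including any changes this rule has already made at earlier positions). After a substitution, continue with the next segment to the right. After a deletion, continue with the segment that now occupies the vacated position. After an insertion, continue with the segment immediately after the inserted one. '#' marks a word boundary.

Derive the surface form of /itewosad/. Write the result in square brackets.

A Word-Final Devoicing: [itewosad] → [itewosat]
B Medial Vowel Deletion: [itewosat] → [itwosat]

[itwosat]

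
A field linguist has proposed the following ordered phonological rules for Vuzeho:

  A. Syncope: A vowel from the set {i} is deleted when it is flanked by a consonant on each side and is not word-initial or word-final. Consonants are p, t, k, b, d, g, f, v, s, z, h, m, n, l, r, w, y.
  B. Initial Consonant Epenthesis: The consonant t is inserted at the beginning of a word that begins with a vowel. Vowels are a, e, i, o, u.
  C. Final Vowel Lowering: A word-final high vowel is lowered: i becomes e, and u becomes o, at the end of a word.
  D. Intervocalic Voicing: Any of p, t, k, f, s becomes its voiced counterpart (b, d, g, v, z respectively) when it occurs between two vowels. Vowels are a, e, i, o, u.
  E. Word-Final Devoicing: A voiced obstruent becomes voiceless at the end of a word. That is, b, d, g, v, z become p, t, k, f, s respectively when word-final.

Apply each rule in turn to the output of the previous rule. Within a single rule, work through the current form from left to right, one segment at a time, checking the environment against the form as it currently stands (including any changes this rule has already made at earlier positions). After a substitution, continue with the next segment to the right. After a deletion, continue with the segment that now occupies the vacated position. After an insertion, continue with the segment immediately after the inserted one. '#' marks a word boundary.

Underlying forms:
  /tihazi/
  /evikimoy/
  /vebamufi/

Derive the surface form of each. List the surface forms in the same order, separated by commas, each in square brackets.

/tihazi/:
  A Syncope: [tihazi] → [thazi]
  B Initial Consonant Epenthesis: no change — [thazi]
  C Final Vowel Lowering: [thazi] → [thaze]
  D Intervocalic Voicing: no change — [thaze]
  E Word-Final Devoicing: no change — [thaze]
/evikimoy/:
  A Syncope: [evikimoy] → [evkmoy]
  B Initial Consonant Epenthesis: [evkmoy] → [tevkmoy]
  C Final Vowel Lowering: no change — [tevkmoy]
  D Intervocalic Voicing: no change — [tevkmoy]
  E Word-Final Devoicing: no change — [tevkmoy]
/vebamufi/:
  A Syncope: no change — [vebamufi]
  B Initial Consonant Epenthesis: no change — [vebamufi]
  C Final Vowel Lowering: [vebamufi] → [vebamufe]
  D Intervocalic Voicing: [vebamufe] → [vebamuve]
  E Word-Final Devoicing: no change — [vebamuve]

[thaze], [tevkmoy], [vebamuve]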